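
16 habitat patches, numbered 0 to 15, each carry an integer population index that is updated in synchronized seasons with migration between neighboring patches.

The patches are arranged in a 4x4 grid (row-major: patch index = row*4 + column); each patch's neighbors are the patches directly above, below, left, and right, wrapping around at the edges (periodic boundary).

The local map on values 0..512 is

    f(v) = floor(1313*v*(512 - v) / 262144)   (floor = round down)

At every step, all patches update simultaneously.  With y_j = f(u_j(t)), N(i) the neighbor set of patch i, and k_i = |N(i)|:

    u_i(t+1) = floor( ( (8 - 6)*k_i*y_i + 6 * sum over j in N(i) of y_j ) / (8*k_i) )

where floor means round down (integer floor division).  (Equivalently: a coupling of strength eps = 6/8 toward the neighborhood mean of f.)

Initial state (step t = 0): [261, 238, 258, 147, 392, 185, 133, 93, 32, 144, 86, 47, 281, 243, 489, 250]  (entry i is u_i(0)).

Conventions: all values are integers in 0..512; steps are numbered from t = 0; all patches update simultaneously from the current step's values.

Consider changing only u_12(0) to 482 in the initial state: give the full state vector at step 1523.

Answer: [311, 311, 311, 312, 312, 311, 312, 312, 312, 312, 312, 312, 312, 311, 312, 312]
Key observation: The state at step 6, [312, 313, 312, 312, 312, 312, 312, 312, 312, 312, 312, 312, 312, 312, 312, 312], reappears at step 8: the system is in a cycle of period 2 from step 6 on.  Therefore the state at step 1523 equals the state at step 6 + ((1523 - 6) mod 2) = 7, which is [311, 311, 311, 312, 312, 311, 312, 312, 312, 312, 312, 312, 312, 311, 312, 312].

Derivation:
t=0: [261, 238, 258, 147, 392, 185, 133, 93, 32, 144, 86, 47, 482, 243, 489, 250]
t=1: [250, 322, 251, 288, 227, 277, 252, 210, 146, 232, 173, 173, 216, 216, 232, 176]
t=2: [320, 320, 322, 318, 313, 322, 319, 317, 303, 307, 311, 293, 307, 319, 313, 310]
t=3: [309, 306, 307, 308, 310, 309, 308, 311, 315, 312, 313, 315, 312, 311, 310, 313]
t=4: [313, 314, 314, 313, 312, 313, 313, 312, 311, 312, 311, 310, 312, 313, 312, 311]
t=5: [311, 311, 311, 311, 311, 311, 311, 311, 312, 312, 312, 312, 312, 311, 312, 312]
t=6: [312, 313, 312, 312, 312, 312, 312, 312, 312, 312, 312, 312, 312, 312, 312, 312]
t=7: [311, 311, 311, 312, 312, 311, 312, 312, 312, 312, 312, 312, 312, 311, 312, 312]
t=8: [312, 313, 312, 312, 312, 312, 312, 312, 312, 312, 312, 312, 312, 312, 312, 312]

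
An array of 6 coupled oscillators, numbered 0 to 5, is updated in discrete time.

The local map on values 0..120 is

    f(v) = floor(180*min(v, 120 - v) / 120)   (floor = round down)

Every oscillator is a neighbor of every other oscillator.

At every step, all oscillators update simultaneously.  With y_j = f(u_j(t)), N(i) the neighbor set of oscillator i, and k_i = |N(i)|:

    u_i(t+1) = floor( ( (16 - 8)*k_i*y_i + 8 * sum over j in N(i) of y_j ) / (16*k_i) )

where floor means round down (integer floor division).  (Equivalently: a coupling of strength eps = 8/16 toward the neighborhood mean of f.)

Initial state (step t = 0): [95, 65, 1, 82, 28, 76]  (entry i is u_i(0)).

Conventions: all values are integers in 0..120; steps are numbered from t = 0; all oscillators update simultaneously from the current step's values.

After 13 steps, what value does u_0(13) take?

Answer: u_0(13) = 81

Derivation:
t=0: [95, 65, 1, 82, 28, 76]
t=1: [43, 61, 28, 51, 45, 54]
t=2: [67, 77, 58, 72, 68, 74]
t=3: [76, 70, 79, 73, 76, 72]
t=4: [67, 71, 65, 69, 67, 69]
t=5: [78, 75, 79, 76, 78, 76]
t=6: [63, 65, 63, 65, 63, 65]
t=7: [84, 82, 84, 82, 84, 82]
t=8: [54, 56, 54, 56, 54, 56]
t=9: [81, 83, 81, 83, 81, 83]
t=10: [57, 55, 57, 55, 57, 55]
t=11: [84, 82, 84, 82, 84, 82]
t=12: [54, 56, 54, 56, 54, 56]
t=13: [81, 83, 81, 83, 81, 83]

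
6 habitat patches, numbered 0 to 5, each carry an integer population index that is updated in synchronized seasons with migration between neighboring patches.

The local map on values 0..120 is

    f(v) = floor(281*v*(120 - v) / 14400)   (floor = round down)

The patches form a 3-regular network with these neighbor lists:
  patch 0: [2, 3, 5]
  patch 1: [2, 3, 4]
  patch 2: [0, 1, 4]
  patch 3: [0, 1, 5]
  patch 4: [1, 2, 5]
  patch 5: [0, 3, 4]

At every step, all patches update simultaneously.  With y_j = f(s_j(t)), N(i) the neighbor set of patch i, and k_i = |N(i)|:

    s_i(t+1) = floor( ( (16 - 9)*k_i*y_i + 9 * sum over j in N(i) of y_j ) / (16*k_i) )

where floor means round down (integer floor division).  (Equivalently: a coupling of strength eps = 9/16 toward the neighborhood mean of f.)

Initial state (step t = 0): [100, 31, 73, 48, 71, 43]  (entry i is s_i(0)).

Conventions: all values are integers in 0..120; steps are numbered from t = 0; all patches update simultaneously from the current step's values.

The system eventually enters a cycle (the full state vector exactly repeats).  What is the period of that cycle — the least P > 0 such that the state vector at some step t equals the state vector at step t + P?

Answer: 2
Key observation: The state at step 3, [68, 68, 68, 68, 68, 68], reappears at step 5 — and no state repeats earlier — so the cycle the system enters has period 2.

Derivation:
t=0: [100, 31, 73, 48, 71, 43]
t=1: [54, 60, 58, 58, 63, 60]
t=2: [69, 70, 69, 69, 70, 69]
t=3: [68, 68, 68, 68, 68, 68]
t=4: [69, 69, 69, 69, 69, 69]
t=5: [68, 68, 68, 68, 68, 68]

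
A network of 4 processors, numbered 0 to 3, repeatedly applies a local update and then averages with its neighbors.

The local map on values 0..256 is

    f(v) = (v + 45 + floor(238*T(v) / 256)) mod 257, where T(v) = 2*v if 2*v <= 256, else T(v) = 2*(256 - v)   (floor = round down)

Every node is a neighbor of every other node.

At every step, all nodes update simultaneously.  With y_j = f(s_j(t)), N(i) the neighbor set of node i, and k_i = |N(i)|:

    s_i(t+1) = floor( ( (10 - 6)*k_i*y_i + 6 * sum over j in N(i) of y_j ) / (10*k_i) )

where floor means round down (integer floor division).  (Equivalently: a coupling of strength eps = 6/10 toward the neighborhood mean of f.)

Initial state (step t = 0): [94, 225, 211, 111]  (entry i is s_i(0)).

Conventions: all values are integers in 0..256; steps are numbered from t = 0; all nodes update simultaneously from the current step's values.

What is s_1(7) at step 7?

Answer: s_1(7) = 47

Derivation:
t=0: [94, 225, 211, 111]
t=1: [73, 76, 79, 83]
t=2: [109, 60, 61, 64]
t=3: [172, 195, 196, 198]
t=4: [103, 99, 99, 98]
t=5: [74, 72, 72, 72]
t=6: [252, 251, 251, 251]
t=7: [47, 47, 47, 47]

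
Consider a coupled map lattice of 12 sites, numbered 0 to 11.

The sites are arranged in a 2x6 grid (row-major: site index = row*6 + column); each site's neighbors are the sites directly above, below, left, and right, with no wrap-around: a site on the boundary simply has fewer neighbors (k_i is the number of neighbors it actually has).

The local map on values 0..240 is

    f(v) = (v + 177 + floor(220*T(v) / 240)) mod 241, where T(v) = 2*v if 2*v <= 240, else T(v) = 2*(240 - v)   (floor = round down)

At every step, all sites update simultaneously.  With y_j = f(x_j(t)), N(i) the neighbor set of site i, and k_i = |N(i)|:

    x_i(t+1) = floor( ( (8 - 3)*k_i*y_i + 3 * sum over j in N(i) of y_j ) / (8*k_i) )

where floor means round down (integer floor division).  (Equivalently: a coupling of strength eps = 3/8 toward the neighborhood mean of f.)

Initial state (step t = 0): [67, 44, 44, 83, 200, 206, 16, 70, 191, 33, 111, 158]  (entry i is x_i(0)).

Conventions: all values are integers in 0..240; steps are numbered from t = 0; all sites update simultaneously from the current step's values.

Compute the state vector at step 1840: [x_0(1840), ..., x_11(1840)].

Simulating step by step:
t=0: [67, 44, 44, 83, 200, 206, 16, 70, 191, 33, 111, 158]
t=1: [131, 77, 93, 144, 178, 167, 187, 146, 162, 67, 35, 41]
t=2: [85, 125, 145, 78, 177, 199, 144, 54, 42, 84, 72, 83]
t=3: [118, 53, 39, 150, 205, 206, 59, 68, 69, 152, 159, 172]
t=4: [53, 79, 57, 38, 155, 209, 93, 120, 104, 22, 56, 183]
t=5: [120, 126, 114, 69, 45, 168, 147, 95, 190, 195, 117, 194]
t=6: [29, 51, 58, 118, 88, 199, 52, 160, 190, 179, 77, 182]
t=7: [41, 64, 103, 82, 164, 207, 55, 48, 176, 191, 175, 208]
t=8: [71, 117, 206, 190, 224, 209, 80, 99, 207, 213, 225, 207]
t=9: [120, 85, 183, 209, 193, 199, 167, 183, 204, 199, 191, 199]
t=10: [99, 170, 212, 206, 212, 210, 195, 216, 210, 209, 214, 211]
t=11: [218, 222, 204, 202, 199, 200, 210, 203, 200, 200, 198, 199]
t=12: [194, 195, 204, 207, 209, 209, 200, 203, 208, 209, 210, 210]
t=13: [212, 211, 206, 202, 201, 201, 209, 206, 202, 201, 201, 201]
t=14: [199, 200, 204, 206, 207, 208, 201, 203, 206, 207, 208, 208]
t=15: [209, 208, 205, 204, 202, 202, 208, 206, 204, 203, 202, 202]
t=16: [201, 202, 204, 206, 206, 207, 202, 203, 205, 206, 206, 207]
t=17: [207, 206, 205, 204, 203, 203, 207, 206, 205, 204, 203, 203]
t=18: [203, 204, 205, 205, 206, 206, 203, 204, 205, 205, 206, 206]
t=19: [206, 205, 205, 204, 204, 204, 206, 205, 205, 204, 204, 204]
t=20: [204, 204, 205, 205, 206, 206, 204, 204, 205, 205, 206, 206]
t=21: [206, 205, 205, 204, 204, 204, 206, 205, 205, 204, 204, 204]

Answer: [204, 204, 205, 205, 206, 206, 204, 204, 205, 205, 206, 206]
Key observation: The state at step 19, [206, 205, 205, 204, 204, 204, 206, 205, 205, 204, 204, 204], reappears at step 21: the system is in a cycle of period 2 from step 19 on.  Therefore the state at step 1840 equals the state at step 19 + ((1840 - 19) mod 2) = 20, which is [204, 204, 205, 205, 206, 206, 204, 204, 205, 205, 206, 206].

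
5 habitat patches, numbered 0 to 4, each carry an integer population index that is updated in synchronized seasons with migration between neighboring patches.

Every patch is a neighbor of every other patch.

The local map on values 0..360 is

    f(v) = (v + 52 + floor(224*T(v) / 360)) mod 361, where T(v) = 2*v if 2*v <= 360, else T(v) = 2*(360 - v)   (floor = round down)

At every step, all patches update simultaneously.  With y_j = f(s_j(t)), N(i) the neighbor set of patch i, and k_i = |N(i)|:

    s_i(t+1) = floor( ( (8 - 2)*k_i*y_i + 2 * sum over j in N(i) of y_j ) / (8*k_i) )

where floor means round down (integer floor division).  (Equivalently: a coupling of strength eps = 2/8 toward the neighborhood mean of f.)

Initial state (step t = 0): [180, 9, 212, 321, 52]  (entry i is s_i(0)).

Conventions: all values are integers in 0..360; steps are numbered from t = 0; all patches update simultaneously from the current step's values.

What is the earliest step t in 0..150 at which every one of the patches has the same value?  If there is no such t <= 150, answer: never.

Answer: never
Key observation: The state at step 14 reappears at step 16 — the system is in a cycle of period 2 from step 14 on.  No step 0..16 is synchronized, and the cycle repeats forever, so no step up to 150 (or ever) has all patches equal.

Derivation:
t=0: [180, 9, 212, 321, 52]  (not all equal)
t=1: [95, 79, 89, 71, 145]  (not all equal)
t=2: [242, 218, 233, 205, 71]  (not all equal)
t=3: [88, 92, 90, 94, 179]  (not all equal)
t=4: [240, 247, 244, 249, 132]  (not all equal)
t=5: [96, 95, 95, 95, 280]  (not all equal)
t=6: [254, 252, 252, 252, 118]  (not all equal)
t=7: [91, 91, 91, 91, 256]  (not all equal)
t=8: [244, 244, 244, 244, 121]  (not all equal)
t=9: [94, 94, 94, 94, 262]  (not all equal)
t=10: [250, 250, 250, 250, 121]  (not all equal)
t=11: [92, 92, 92, 92, 261]  (not all equal)
t=12: [246, 246, 246, 246, 120]  (not all equal)
t=13: [93, 93, 93, 93, 260]  (not all equal)
t=14: [248, 248, 248, 248, 121]  (not all equal)
t=15: [93, 93, 93, 93, 261]  (not all equal)
t=16: [248, 248, 248, 248, 121]  (not all equal)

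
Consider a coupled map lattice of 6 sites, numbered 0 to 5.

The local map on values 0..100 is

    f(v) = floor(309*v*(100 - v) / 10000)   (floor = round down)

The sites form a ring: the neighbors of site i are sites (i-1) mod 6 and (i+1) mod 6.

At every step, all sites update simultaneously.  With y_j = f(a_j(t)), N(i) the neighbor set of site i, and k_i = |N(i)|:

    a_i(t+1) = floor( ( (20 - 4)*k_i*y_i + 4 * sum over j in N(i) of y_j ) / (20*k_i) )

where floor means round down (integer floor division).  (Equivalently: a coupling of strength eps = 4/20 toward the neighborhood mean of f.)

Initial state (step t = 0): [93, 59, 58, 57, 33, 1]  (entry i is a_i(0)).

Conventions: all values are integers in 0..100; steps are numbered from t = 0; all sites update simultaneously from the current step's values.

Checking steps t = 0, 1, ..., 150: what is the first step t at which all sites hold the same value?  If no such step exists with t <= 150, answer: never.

Answer: 11
Key observation: Synchronization is absorbing here: once all sites are equal they stay equal, and step 11 is the first all-equal step.

Derivation:
t=0: [93, 59, 58, 57, 33, 1]  (not all equal)
t=1: [23, 68, 74, 74, 62, 11]  (not all equal)
t=2: [52, 64, 59, 60, 66, 36]  (not all equal)
t=3: [75, 71, 73, 73, 69, 71]  (not all equal)
t=4: [58, 62, 60, 60, 65, 62]  (not all equal)
t=5: [74, 72, 73, 73, 70, 72]  (not all equal)
t=6: [59, 61, 60, 60, 63, 61]  (not all equal)
t=7: [73, 73, 73, 73, 72, 73]  (not all equal)
t=8: [60, 60, 60, 60, 61, 60]  (not all equal)
t=9: [74, 74, 74, 73, 73, 73]  (not all equal)
t=10: [59, 59, 59, 59, 60, 59]  (not all equal)
t=11: [74, 74, 74, 74, 74, 74]  (all equal)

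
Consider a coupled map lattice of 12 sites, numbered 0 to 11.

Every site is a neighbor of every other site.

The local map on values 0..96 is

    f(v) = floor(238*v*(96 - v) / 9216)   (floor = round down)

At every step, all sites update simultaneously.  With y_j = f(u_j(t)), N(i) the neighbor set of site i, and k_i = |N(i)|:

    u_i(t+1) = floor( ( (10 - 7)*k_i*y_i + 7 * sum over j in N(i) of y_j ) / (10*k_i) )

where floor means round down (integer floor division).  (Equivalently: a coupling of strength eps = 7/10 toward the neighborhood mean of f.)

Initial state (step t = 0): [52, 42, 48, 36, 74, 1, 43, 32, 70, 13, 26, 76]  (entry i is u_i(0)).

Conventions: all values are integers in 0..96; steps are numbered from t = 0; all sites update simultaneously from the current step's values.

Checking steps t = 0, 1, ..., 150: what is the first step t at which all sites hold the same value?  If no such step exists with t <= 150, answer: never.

Simulating step by step:
t=0: [52, 42, 48, 36, 74, 1, 43, 32, 70, 13, 26, 76]  (not all equal)
t=1: [48, 48, 48, 47, 44, 35, 48, 46, 45, 41, 45, 43]  (not all equal)
t=2: [58, 58, 58, 58, 58, 57, 58, 58, 58, 58, 58, 58]  (not all equal)
t=3: [56, 56, 56, 56, 56, 56, 56, 56, 56, 56, 56, 56]  (all equal)

Answer: 3
Key observation: Synchronization is absorbing here: once all sites are equal they stay equal, and step 3 is the first all-equal step.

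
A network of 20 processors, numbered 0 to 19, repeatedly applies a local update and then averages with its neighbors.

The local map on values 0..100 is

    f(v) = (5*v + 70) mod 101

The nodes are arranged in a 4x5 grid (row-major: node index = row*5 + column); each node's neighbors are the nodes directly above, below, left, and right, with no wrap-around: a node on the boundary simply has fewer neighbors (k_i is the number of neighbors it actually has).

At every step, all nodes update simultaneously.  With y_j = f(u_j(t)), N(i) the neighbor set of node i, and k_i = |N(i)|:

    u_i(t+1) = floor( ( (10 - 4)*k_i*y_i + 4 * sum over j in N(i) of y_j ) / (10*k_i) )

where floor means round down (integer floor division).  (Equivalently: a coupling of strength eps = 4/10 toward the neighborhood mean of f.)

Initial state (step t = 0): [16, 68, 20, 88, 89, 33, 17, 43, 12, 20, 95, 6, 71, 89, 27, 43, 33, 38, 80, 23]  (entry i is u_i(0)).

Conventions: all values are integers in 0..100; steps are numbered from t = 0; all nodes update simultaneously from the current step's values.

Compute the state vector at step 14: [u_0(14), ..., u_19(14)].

Simulating step by step:
t=0: [16, 68, 20, 88, 89, 33, 17, 43, 12, 20, 95, 6, 71, 89, 27, 43, 33, 38, 80, 23]
t=1: [37, 26, 53, 17, 20, 38, 54, 67, 34, 47, 52, 74, 37, 17, 23, 64, 51, 50, 59, 64]
t=2: [63, 75, 39, 50, 52, 50, 41, 16, 33, 26, 40, 35, 42, 56, 69, 62, 31, 28, 58, 81]
t=3: [60, 53, 52, 26, 39, 39, 58, 54, 41, 68, 59, 50, 61, 46, 35, 64, 30, 25, 51, 56]
t=4: [59, 39, 38, 81, 58, 62, 49, 45, 67, 27, 59, 31, 67, 79, 45, 68, 37, 71, 45, 41]
t=5: [65, 55, 65, 58, 49, 64, 32, 63, 23, 21, 51, 26, 20, 55, 74, 26, 38, 32, 76, 81]
t=6: [81, 53, 79, 59, 33, 71, 47, 76, 75, 62, 51, 77, 66, 48, 46, 75, 64, 39, 46, 59]
t=7: [53, 37, 55, 55, 47, 25, 16, 47, 43, 69, 28, 51, 74, 37, 78, 46, 72, 75, 76, 76]
t=8: [48, 48, 38, 42, 11, 68, 46, 22, 60, 25, 33, 25, 33, 53, 48, 65, 37, 39, 46, 48]
t=9: [6, 25, 56, 66, 48, 22, 77, 73, 68, 69, 45, 78, 46, 39, 21, 72, 65, 62, 72, 25]
t=10: [94, 82, 57, 66, 25, 79, 56, 38, 23, 18, 77, 67, 81, 58, 66, 52, 76, 75, 46, 76]
t=11: [48, 63, 62, 88, 87, 54, 47, 60, 77, 72, 42, 22, 58, 69, 79, 35, 36, 53, 78, 66]
t=12: [28, 60, 66, 20, 6, 33, 27, 58, 41, 30, 68, 65, 53, 29, 54, 51, 49, 40, 52, 81]
t=13: [24, 54, 83, 77, 77, 22, 26, 54, 59, 38, 23, 60, 42, 24, 35, 16, 31, 50, 36, 55]
t=14: [76, 58, 65, 56, 52, 83, 81, 54, 60, 55, 76, 68, 67, 76, 51, 50, 31, 30, 48, 43]

Answer: [76, 58, 65, 56, 52, 83, 81, 54, 60, 55, 76, 68, 67, 76, 51, 50, 31, 30, 48, 43]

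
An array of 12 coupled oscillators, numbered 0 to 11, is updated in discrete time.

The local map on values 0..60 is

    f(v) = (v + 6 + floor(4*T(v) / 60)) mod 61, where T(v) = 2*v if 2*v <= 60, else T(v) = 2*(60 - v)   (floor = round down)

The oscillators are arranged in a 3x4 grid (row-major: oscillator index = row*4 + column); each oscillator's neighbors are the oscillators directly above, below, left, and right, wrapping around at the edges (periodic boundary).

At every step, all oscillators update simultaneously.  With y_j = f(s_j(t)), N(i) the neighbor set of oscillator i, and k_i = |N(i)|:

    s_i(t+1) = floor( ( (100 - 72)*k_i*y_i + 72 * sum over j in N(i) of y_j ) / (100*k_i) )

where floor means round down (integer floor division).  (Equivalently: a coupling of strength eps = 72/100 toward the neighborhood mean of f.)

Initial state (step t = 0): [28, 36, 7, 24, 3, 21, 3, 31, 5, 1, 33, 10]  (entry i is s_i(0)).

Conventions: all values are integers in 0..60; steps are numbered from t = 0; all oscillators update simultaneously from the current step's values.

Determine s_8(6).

Answer: s_8(6) = 0

Derivation:
t=0: [28, 36, 7, 24, 3, 21, 3, 31, 5, 1, 33, 10]
t=1: [28, 28, 26, 28, 23, 20, 24, 23, 15, 24, 20, 27]
t=2: [33, 34, 34, 35, 30, 32, 31, 33, 31, 30, 32, 31]
t=3: [41, 41, 42, 42, 40, 40, 41, 41, 40, 40, 40, 41]
t=4: [48, 48, 49, 49, 48, 48, 48, 49, 48, 48, 48, 48]
t=5: [55, 55, 55, 55, 55, 55, 55, 55, 55, 55, 55, 55]
t=6: [0, 0, 0, 0, 0, 0, 0, 0, 0, 0, 0, 0]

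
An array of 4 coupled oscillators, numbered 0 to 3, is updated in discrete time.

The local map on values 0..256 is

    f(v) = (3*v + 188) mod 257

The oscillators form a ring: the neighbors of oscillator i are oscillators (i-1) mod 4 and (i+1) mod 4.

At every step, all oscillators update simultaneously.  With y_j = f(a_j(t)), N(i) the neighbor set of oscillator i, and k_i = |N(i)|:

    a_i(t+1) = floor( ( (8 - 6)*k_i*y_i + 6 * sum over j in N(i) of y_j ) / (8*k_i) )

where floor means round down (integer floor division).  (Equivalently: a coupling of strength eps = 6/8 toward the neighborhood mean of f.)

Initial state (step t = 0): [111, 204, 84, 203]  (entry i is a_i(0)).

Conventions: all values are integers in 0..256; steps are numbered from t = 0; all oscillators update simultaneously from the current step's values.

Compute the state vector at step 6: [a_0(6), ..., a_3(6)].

Simulating step by step:
t=0: [111, 204, 84, 203]
t=1: [22, 78, 66, 77]
t=2: [186, 184, 154, 184]
t=3: [227, 194, 203, 194]
t=4: [216, 110, 198, 110]
t=5: [19, 29, 5, 29]
t=6: [74, 172, 64, 172]

Answer: [74, 172, 64, 172]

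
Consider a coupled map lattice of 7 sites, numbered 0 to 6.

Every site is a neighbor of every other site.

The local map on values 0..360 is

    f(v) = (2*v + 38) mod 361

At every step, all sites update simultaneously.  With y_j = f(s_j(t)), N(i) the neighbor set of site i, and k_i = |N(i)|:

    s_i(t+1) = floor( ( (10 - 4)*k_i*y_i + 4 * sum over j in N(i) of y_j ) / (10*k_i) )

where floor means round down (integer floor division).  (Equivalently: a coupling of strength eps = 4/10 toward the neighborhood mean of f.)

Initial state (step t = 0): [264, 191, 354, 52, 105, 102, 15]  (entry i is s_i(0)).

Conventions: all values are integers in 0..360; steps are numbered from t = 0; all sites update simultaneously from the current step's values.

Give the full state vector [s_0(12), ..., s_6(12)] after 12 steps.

Simulating step by step:
t=0: [264, 191, 354, 52, 105, 102, 15]
t=1: [175, 97, 78, 141, 198, 194, 102]
t=2: [91, 200, 180, 247, 115, 111, 205]
t=3: [192, 115, 94, 165, 217, 213, 121]
t=4: [102, 213, 190, 74, 129, 125, 219]
t=5: [214, 140, 116, 185, 243, 239, 147]
t=6: [148, 262, 236, 117, 179, 175, 269]
t=7: [260, 189, 161, 227, 100, 96, 196]
t=8: [190, 114, 277, 155, 212, 208, 122]
t=9: [122, 233, 215, 277, 145, 141, 242]
t=10: [255, 181, 161, 228, 279, 275, 190]
t=11: [182, 103, 274, 153, 207, 203, 112]
t=12: [107, 216, 206, 269, 134, 130, 225]

Answer: [107, 216, 206, 269, 134, 130, 225]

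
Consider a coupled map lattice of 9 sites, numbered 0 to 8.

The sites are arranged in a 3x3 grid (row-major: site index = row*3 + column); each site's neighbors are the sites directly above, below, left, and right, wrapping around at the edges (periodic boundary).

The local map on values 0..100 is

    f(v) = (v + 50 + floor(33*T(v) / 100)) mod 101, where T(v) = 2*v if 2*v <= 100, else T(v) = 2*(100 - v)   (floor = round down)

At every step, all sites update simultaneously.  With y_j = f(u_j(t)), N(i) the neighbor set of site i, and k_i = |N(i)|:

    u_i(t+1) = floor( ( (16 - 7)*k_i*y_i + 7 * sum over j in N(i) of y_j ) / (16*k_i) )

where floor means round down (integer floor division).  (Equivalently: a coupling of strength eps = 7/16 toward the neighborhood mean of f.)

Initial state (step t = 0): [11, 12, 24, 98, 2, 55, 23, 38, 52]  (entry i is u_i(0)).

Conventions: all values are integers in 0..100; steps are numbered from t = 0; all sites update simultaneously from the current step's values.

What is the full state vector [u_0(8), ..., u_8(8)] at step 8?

Simulating step by step:
t=0: [11, 12, 24, 98, 2, 55, 23, 38, 52]
t=1: [70, 63, 72, 53, 47, 42, 67, 33, 42]
t=2: [37, 31, 33, 31, 25, 22, 30, 14, 20]
t=3: [16, 19, 21, 31, 68, 67, 73, 70, 75]
t=4: [65, 71, 72, 20, 38, 38, 38, 43, 44]
t=5: [39, 33, 33, 54, 23, 23, 24, 20, 21]
t=6: [21, 22, 22, 48, 72, 72, 73, 75, 76]
t=7: [73, 75, 75, 37, 43, 43, 42, 44, 44]
t=8: [33, 35, 35, 16, 21, 21, 20, 23, 23]

Answer: [33, 35, 35, 16, 21, 21, 20, 23, 23]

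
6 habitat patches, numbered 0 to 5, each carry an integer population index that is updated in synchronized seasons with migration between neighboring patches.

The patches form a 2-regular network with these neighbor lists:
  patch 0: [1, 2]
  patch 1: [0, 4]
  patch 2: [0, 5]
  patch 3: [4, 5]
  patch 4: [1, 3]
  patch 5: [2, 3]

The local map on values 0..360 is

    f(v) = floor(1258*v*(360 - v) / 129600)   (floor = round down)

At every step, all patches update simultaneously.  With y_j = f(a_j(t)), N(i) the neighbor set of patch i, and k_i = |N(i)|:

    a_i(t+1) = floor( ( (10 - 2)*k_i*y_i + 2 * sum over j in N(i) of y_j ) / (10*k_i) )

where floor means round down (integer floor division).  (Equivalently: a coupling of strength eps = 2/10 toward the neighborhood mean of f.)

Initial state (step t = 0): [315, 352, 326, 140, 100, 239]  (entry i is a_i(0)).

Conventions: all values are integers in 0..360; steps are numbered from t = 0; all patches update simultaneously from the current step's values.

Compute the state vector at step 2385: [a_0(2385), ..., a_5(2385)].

Answer: [190, 299, 190, 306, 306, 299]
Key observation: The state at step 25, [190, 299, 190, 306, 306, 299], reappears at step 29: the system is in a cycle of period 4 from step 25 on.  Therefore the state at step 2385 equals the state at step 25 + ((2385 - 25) mod 4) = 25, which is [190, 299, 190, 306, 306, 299].

Derivation:
t=0: [315, 352, 326, 140, 100, 239]
t=1: [123, 60, 127, 291, 234, 264]
t=2: [271, 196, 282, 208, 265, 244]
t=3: [239, 297, 221, 296, 257, 271]
t=4: [271, 198, 289, 195, 241, 235]
t=5: [238, 300, 211, 305, 284, 279]
t=6: [272, 188, 294, 172, 200, 221]
t=7: [235, 304, 203, 311, 310, 288]
t=8: [275, 175, 295, 152, 151, 206]
t=9: [230, 304, 202, 306, 306, 294]
t=10: [279, 177, 295, 162, 160, 197]
t=11: [225, 304, 201, 310, 310, 298]
t=12: [282, 176, 295, 152, 151, 189]
t=13: [220, 303, 201, 306, 306, 299]
t=14: [286, 179, 295, 161, 160, 188]
t=15: [214, 302, 200, 310, 310, 300]
t=16: [290, 181, 295, 152, 152, 185]
t=17: [207, 301, 199, 306, 306, 300]
t=18: [293, 184, 296, 161, 161, 186]
t=19: [201, 301, 196, 310, 310, 300]
t=20: [296, 183, 298, 152, 152, 185]
t=21: [195, 300, 192, 306, 306, 299]
t=22: [298, 186, 299, 161, 161, 188]
t=23: [192, 300, 190, 310, 310, 299]
t=24: [299, 185, 299, 152, 152, 187]
t=25: [190, 299, 190, 306, 306, 299]
t=26: [299, 188, 299, 161, 161, 188]
t=27: [190, 299, 190, 310, 310, 299]
t=28: [299, 187, 299, 152, 152, 187]
t=29: [190, 299, 190, 306, 306, 299]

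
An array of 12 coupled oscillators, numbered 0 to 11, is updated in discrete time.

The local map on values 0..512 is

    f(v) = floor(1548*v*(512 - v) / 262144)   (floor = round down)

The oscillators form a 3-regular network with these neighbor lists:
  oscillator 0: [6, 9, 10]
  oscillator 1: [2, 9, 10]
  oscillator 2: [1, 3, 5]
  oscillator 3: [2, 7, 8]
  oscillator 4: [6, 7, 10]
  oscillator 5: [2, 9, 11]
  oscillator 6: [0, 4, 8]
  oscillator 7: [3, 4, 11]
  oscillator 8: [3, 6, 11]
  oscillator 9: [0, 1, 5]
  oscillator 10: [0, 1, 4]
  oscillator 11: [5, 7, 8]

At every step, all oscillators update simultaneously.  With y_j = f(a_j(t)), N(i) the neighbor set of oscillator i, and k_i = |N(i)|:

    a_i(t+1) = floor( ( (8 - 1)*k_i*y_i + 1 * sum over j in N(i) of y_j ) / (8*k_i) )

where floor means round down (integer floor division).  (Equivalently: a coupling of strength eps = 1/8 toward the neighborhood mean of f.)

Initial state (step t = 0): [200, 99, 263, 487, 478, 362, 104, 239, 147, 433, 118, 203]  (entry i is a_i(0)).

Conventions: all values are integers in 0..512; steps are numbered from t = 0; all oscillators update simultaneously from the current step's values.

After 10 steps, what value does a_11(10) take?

Simulating step by step:
t=0: [200, 99, 263, 487, 478, 362, 104, 239, 147, 433, 118, 203]
t=1: [352, 246, 364, 107, 121, 319, 251, 359, 305, 214, 269, 366]
t=2: [338, 382, 320, 265, 289, 359, 378, 318, 365, 374, 379, 319]
t=3: [341, 296, 358, 381, 372, 326, 305, 365, 320, 306, 302, 359]
t=4: [347, 374, 327, 299, 312, 355, 367, 315, 358, 370, 370, 326]
t=5: [334, 306, 354, 372, 363, 330, 317, 366, 328, 311, 313, 355]
t=6: [353, 369, 331, 310, 322, 352, 362, 315, 353, 367, 364, 330]
t=7: [329, 313, 351, 366, 357, 333, 322, 365, 333, 315, 320, 352]
t=8: [356, 365, 334, 317, 328, 350, 358, 317, 349, 364, 360, 332]
t=9: [326, 317, 349, 363, 353, 334, 326, 364, 336, 318, 324, 351]
t=10: [358, 363, 336, 320, 332, 350, 356, 319, 347, 363, 358, 333]

Answer: a_11(10) = 333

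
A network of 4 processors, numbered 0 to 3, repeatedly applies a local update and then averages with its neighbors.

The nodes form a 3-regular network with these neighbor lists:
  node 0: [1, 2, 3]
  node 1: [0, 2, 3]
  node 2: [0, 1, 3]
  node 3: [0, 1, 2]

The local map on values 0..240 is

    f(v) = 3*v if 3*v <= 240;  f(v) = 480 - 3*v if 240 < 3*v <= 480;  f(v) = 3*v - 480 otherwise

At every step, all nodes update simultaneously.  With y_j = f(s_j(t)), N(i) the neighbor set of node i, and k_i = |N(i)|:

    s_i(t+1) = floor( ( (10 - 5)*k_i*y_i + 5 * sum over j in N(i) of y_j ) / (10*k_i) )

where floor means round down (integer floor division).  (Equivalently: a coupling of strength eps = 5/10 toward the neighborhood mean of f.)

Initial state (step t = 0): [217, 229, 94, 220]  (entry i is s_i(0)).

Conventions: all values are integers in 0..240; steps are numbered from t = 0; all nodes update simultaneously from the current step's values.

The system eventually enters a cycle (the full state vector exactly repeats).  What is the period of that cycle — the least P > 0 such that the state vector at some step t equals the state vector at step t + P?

Simulating step by step:
t=0: [217, 229, 94, 220]
t=1: [183, 195, 192, 186]
t=2: [81, 93, 90, 84]
t=3: [225, 213, 216, 222]
t=4: [183, 171, 174, 180]
t=5: [57, 45, 48, 54]
t=6: [159, 147, 150, 156]
t=7: [15, 27, 24, 18]
t=8: [57, 69, 66, 60]
t=9: [183, 195, 192, 186]

Answer: 8
Key observation: The state at step 1, [183, 195, 192, 186], reappears at step 9 — and no state repeats earlier — so the cycle the system enters has period 8.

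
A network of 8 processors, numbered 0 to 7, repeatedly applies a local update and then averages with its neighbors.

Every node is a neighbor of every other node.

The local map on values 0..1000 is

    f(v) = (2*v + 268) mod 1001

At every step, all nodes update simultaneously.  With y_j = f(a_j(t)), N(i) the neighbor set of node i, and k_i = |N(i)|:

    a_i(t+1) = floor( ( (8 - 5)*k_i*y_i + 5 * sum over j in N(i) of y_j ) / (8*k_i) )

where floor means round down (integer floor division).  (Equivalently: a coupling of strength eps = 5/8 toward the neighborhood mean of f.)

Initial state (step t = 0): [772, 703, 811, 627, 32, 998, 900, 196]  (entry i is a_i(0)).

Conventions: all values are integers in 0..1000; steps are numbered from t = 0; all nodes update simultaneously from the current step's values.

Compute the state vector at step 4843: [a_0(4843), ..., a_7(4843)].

Simulating step by step:
t=0: [772, 703, 811, 627, 32, 998, 900, 196]
t=1: [607, 568, 630, 525, 471, 451, 395, 564]
t=2: [365, 343, 378, 318, 288, 276, 244, 341]
t=3: [843, 830, 564, 816, 799, 792, 773, 829]
t=4: [864, 856, 704, 848, 838, 834, 824, 856]
t=5: [943, 939, 852, 934, 928, 926, 920, 939]
t=6: [212, 209, 446, 207, 203, 202, 199, 209]
t=7: [636, 635, 484, 633, 631, 631, 629, 635]
t=8: [507, 507, 421, 506, 505, 505, 503, 507]
t=9: [264, 264, 214, 263, 262, 262, 261, 264]
t=10: [785, 785, 757, 785, 784, 784, 783, 785]
t=11: [831, 831, 815, 831, 830, 830, 830, 831]
t=12: [925, 925, 916, 925, 925, 925, 925, 925]
t=13: [114, 114, 109, 114, 114, 114, 114, 114]
t=14: [495, 495, 492, 495, 495, 495, 495, 495]
t=15: [256, 256, 254, 256, 256, 256, 256, 256]
t=16: [779, 779, 778, 779, 779, 779, 779, 779]
t=17: [824, 824, 824, 824, 824, 824, 824, 824]
t=18: [915, 915, 915, 915, 915, 915, 915, 915]
t=19: [96, 96, 96, 96, 96, 96, 96, 96]
t=20: [460, 460, 460, 460, 460, 460, 460, 460]
t=21: [187, 187, 187, 187, 187, 187, 187, 187]
t=22: [642, 642, 642, 642, 642, 642, 642, 642]
t=23: [551, 551, 551, 551, 551, 551, 551, 551]
t=24: [369, 369, 369, 369, 369, 369, 369, 369]
t=25: [5, 5, 5, 5, 5, 5, 5, 5]
t=26: [278, 278, 278, 278, 278, 278, 278, 278]
t=27: [824, 824, 824, 824, 824, 824, 824, 824]

Answer: [551, 551, 551, 551, 551, 551, 551, 551]
Key observation: The state at step 17, [824, 824, 824, 824, 824, 824, 824, 824], reappears at step 27: the system is in a cycle of period 10 from step 17 on.  Therefore the state at step 4843 equals the state at step 17 + ((4843 - 17) mod 10) = 23, which is [551, 551, 551, 551, 551, 551, 551, 551].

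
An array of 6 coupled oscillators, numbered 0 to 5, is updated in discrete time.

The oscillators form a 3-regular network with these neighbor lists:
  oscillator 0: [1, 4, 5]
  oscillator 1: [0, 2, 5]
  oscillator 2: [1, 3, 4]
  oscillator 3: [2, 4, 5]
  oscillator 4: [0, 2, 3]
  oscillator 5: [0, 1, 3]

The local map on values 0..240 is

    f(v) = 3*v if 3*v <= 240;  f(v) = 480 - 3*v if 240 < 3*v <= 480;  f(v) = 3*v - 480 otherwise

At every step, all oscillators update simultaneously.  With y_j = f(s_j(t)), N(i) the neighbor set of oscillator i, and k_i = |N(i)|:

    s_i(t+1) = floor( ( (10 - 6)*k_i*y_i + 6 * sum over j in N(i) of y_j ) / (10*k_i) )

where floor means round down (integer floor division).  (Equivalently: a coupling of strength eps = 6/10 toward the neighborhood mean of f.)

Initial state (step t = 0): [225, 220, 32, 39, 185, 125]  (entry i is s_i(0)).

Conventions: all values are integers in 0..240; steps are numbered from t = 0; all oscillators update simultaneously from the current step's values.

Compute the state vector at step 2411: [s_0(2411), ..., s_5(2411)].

Simulating step by step:
t=0: [225, 220, 32, 39, 185, 125]
t=1: [150, 151, 112, 102, 111, 140]
t=2: [58, 57, 127, 139, 128, 70]
t=3: [165, 165, 105, 106, 105, 165]
t=4: [45, 45, 134, 133, 134, 44]
t=5: [123, 123, 90, 90, 90, 123]
t=6: [130, 130, 190, 190, 190, 130]
t=7: [90, 90, 90, 90, 90, 90]
t=8: [210, 210, 210, 210, 210, 210]
t=9: [150, 150, 150, 150, 150, 150]
t=10: [30, 30, 30, 30, 30, 30]
t=11: [90, 90, 90, 90, 90, 90]

Answer: [90, 90, 90, 90, 90, 90]
Key observation: The state at step 7, [90, 90, 90, 90, 90, 90], reappears at step 11: the system is in a cycle of period 4 from step 7 on.  Therefore the state at step 2411 equals the state at step 7 + ((2411 - 7) mod 4) = 7, which is [90, 90, 90, 90, 90, 90].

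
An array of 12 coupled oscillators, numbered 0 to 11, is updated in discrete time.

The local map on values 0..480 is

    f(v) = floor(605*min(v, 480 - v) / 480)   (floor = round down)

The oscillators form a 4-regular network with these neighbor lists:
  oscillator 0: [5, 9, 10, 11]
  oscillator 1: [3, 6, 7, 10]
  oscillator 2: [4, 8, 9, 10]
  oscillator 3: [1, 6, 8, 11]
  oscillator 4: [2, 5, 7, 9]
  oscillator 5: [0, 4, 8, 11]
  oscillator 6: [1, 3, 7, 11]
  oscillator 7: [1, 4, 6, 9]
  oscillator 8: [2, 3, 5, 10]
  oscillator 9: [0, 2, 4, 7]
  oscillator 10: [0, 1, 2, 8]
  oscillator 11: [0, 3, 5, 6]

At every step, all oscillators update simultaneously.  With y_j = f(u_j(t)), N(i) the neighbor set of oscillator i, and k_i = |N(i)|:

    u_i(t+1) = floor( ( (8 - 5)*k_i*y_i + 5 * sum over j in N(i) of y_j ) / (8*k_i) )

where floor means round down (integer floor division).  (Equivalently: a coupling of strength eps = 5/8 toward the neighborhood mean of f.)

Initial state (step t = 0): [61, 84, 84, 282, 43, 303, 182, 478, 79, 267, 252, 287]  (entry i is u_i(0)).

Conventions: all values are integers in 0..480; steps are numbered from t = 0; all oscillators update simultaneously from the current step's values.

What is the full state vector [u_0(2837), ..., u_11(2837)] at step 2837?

Answer: [242, 242, 242, 242, 242, 242, 242, 242, 242, 242, 242, 242]
Key observation: The state at step 38, [299, 299, 299, 299, 299, 299, 299, 299, 299, 299, 299, 299], reappears at step 46: the system is in a cycle of period 8 from step 38 on.  Therefore the state at step 2837 equals the state at step 38 + ((2837 - 38) mod 8) = 45, which is [242, 242, 242, 242, 242, 242, 242, 242, 242, 242, 242, 242].

Derivation:
t=0: [61, 84, 84, 282, 43, 303, 182, 478, 79, 267, 252, 287]
t=1: [188, 159, 150, 199, 113, 157, 179, 103, 172, 137, 167, 212]
t=2: [220, 202, 186, 235, 160, 208, 216, 163, 213, 173, 210, 242]
t=3: [266, 257, 236, 281, 218, 261, 266, 224, 265, 225, 260, 285]
t=4: [269, 273, 283, 260, 280, 268, 266, 278, 273, 281, 278, 258]
t=5: [263, 262, 251, 270, 253, 265, 268, 256, 260, 252, 256, 273]
t=6: [274, 273, 284, 267, 283, 272, 268, 279, 276, 284, 279, 265]
t=7: [258, 260, 249, 265, 250, 259, 264, 254, 257, 249, 254, 266]
t=8: [279, 277, 288, 272, 287, 278, 273, 282, 280, 287, 282, 272]
t=9: [252, 255, 244, 259, 245, 253, 258, 249, 251, 245, 249, 259]
t=10: [287, 284, 294, 280, 293, 286, 281, 289, 288, 293, 289, 280]
t=11: [242, 246, 236, 249, 237, 243, 248, 241, 242, 236, 240, 249]
t=12: [297, 295, 298, 292, 298, 297, 293, 297, 297, 298, 299, 293]
t=13: [230, 232, 229, 234, 229, 230, 234, 230, 230, 229, 229, 233]
t=14: [289, 291, 288, 292, 288, 289, 292, 289, 289, 288, 288, 292]
t=15: [240, 238, 241, 236, 241, 239, 236, 239, 240, 241, 240, 237]
t=16: [301, 299, 301, 298, 301, 300, 298, 300, 300, 301, 301, 298]
t=17: [225, 227, 225, 228, 225, 226, 228, 226, 226, 225, 225, 227]
t=18: [283, 285, 283, 286, 283, 284, 286, 284, 284, 283, 283, 285]
t=19: [247, 245, 247, 244, 247, 247, 244, 246, 246, 247, 247, 245]
t=20: [293, 295, 293, 296, 293, 293, 296, 294, 294, 293, 293, 295]
t=21: [234, 232, 234, 232, 234, 234, 232, 233, 234, 234, 234, 233]
t=22: [293, 292, 294, 292, 293, 293, 292, 293, 293, 293, 293, 293]
t=23: [235, 235, 234, 235, 234, 235, 235, 235, 235, 234, 235, 235]
t=24: [295, 296, 294, 296, 294, 295, 296, 295, 295, 294, 295, 296]
t=25: [232, 231, 233, 231, 233, 232, 231, 232, 232, 233, 232, 231]
t=26: [292, 291, 292, 291, 292, 292, 291, 292, 292, 292, 292, 291]
t=27: [236, 237, 236, 237, 236, 236, 237, 236, 236, 236, 236, 237]
t=28: [297, 297, 297, 297, 297, 297, 297, 297, 297, 297, 297, 297]
t=29: [230, 230, 230, 230, 230, 230, 230, 230, 230, 230, 230, 230]
t=30: [289, 289, 289, 289, 289, 289, 289, 289, 289, 289, 289, 289]
t=31: [240, 240, 240, 240, 240, 240, 240, 240, 240, 240, 240, 240]
t=32: [302, 302, 302, 302, 302, 302, 302, 302, 302, 302, 302, 302]
t=33: [224, 224, 224, 224, 224, 224, 224, 224, 224, 224, 224, 224]
t=34: [282, 282, 282, 282, 282, 282, 282, 282, 282, 282, 282, 282]
t=35: [249, 249, 249, 249, 249, 249, 249, 249, 249, 249, 249, 249]
t=36: [291, 291, 291, 291, 291, 291, 291, 291, 291, 291, 291, 291]
t=37: [238, 238, 238, 238, 238, 238, 238, 238, 238, 238, 238, 238]
t=38: [299, 299, 299, 299, 299, 299, 299, 299, 299, 299, 299, 299]
t=39: [228, 228, 228, 228, 228, 228, 228, 228, 228, 228, 228, 228]
t=40: [287, 287, 287, 287, 287, 287, 287, 287, 287, 287, 287, 287]
t=41: [243, 243, 243, 243, 243, 243, 243, 243, 243, 243, 243, 243]
t=42: [298, 298, 298, 298, 298, 298, 298, 298, 298, 298, 298, 298]
t=43: [229, 229, 229, 229, 229, 229, 229, 229, 229, 229, 229, 229]
t=44: [288, 288, 288, 288, 288, 288, 288, 288, 288, 288, 288, 288]
t=45: [242, 242, 242, 242, 242, 242, 242, 242, 242, 242, 242, 242]
t=46: [299, 299, 299, 299, 299, 299, 299, 299, 299, 299, 299, 299]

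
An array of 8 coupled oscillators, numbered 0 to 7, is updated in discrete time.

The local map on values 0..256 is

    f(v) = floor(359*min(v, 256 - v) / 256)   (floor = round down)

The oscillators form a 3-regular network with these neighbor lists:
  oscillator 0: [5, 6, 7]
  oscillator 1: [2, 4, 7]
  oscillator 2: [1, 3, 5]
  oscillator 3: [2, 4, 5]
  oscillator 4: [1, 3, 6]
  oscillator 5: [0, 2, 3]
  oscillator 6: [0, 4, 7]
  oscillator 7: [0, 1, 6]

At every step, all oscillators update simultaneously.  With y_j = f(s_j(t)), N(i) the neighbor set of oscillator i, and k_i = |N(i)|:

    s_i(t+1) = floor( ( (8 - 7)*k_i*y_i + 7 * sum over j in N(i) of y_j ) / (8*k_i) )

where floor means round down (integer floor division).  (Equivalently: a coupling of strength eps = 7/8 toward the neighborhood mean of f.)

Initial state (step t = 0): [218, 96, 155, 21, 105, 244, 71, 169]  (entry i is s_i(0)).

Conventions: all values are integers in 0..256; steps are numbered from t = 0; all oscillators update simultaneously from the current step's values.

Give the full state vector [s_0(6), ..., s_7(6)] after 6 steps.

Simulating step by step:
t=0: [218, 96, 155, 21, 105, 244, 71, 169]
t=1: [75, 136, 69, 92, 94, 67, 106, 98]
t=2: [123, 127, 125, 109, 146, 107, 127, 139]
t=3: [165, 166, 161, 158, 167, 164, 165, 174]
t=4: [123, 123, 130, 129, 129, 131, 122, 125]
t=5: [173, 175, 175, 176, 174, 175, 174, 172]
t=6: [114, 114, 112, 113, 113, 113, 115, 114]

Answer: [114, 114, 112, 113, 113, 113, 115, 114]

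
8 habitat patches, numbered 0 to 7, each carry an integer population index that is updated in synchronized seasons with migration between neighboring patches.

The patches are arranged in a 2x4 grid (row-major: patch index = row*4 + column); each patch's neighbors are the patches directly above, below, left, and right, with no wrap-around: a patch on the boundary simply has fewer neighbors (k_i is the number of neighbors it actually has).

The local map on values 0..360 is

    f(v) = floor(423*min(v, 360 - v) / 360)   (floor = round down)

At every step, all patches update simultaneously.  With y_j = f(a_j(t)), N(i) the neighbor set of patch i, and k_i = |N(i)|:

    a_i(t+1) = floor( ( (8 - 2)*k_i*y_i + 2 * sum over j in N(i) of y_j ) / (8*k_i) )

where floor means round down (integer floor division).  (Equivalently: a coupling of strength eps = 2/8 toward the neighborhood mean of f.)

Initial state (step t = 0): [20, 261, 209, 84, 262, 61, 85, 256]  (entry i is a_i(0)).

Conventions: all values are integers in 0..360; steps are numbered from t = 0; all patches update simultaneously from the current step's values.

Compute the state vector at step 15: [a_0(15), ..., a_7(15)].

Answer: [204, 197, 201, 208, 205, 200, 206, 209]

Derivation:
t=0: [20, 261, 209, 84, 262, 61, 85, 256]
t=1: [46, 109, 158, 110, 98, 80, 105, 116]
t=2: [70, 123, 170, 136, 104, 101, 126, 133]
t=3: [94, 141, 186, 163, 116, 123, 150, 155]
t=4: [120, 161, 197, 191, 133, 147, 176, 182]
t=5: [148, 183, 192, 198, 156, 174, 202, 207]
t=6: [178, 203, 196, 189, 184, 200, 187, 181]
t=7: [205, 187, 192, 200, 204, 190, 201, 207]
t=8: [184, 200, 195, 188, 184, 196, 187, 181]
t=9: [203, 190, 194, 201, 204, 193, 201, 208]
t=10: [185, 197, 193, 186, 184, 194, 186, 180]
t=11: [203, 192, 196, 203, 204, 196, 203, 209]
t=12: [185, 195, 191, 184, 184, 191, 184, 178]
t=13: [203, 194, 198, 205, 204, 198, 204, 208]
t=14: [185, 193, 189, 182, 184, 189, 183, 179]
t=15: [204, 197, 201, 208, 205, 200, 206, 209]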